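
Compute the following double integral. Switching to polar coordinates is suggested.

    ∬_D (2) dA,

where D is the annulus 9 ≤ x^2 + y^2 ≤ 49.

The region D is 3 ≤ r ≤ 7, 0 ≤ θ ≤ 2π in polar coordinates, where x = r cos(θ), y = r sin(θ), and dA = r dr dθ.

Under the substitution, the integrand becomes 2, so

    ∬_D (2) dA = ∫_{0}^{2π} ∫_{3}^{7} (2) · r dr dθ.

Inner integral (in r): ∫_{3}^{7} (2) · r dr = 40.

Outer integral (in θ): ∫_{0}^{2π} (40) dθ = 80π.

Therefore ∬_D (2) dA = 80π.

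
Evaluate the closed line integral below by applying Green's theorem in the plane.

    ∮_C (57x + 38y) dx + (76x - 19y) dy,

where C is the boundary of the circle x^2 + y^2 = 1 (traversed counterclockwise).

Green's theorem converts the closed line integral into a double integral over the enclosed region D:

    ∮_C P dx + Q dy = ∬_D (∂Q/∂x - ∂P/∂y) dA.

Here P = 57x + 38y, Q = 76x - 19y, so

    ∂Q/∂x = 76,    ∂P/∂y = 38,
    ∂Q/∂x - ∂P/∂y = 38.

D is the region x^2 + y^2 ≤ 1. Evaluating the double integral:

In polar coordinates (x = r cos θ, y = r sin θ, dA = r dr dθ) the integrand becomes 38, so

    ∬_D (38) dA = ∫_0^{2π} ∫_0^{1} (38) · r dr dθ.

Inner (r from 0 to 1): 19.
Outer (θ from 0 to 2π): 38π.

Therefore ∮_C P dx + Q dy = 38π.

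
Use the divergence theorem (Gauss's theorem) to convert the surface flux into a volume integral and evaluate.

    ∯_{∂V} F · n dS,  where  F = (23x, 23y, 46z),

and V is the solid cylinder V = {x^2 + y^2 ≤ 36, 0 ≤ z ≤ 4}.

By the divergence theorem,

    ∯_{∂V} F · n dS = ∭_V (∇ · F) dV.

Compute the divergence:
    ∇ · F = ∂F_x/∂x + ∂F_y/∂y + ∂F_z/∂z = 23 + 23 + 46 = 92.

In cylindrical coordinates, x = r cos(θ), y = r sin(θ), z = z, dV = r dr dθ dz, with 0 ≤ r ≤ 6, 0 ≤ θ ≤ 2π, 0 ≤ z ≤ 4.

The integrand, after substitution and multiplying by the volume element, becomes (92) · r, so

    ∭_V (∇·F) dV = ∫_0^{2π} ∫_0^{6} ∫_0^{4} (92) · r dz dr dθ.

Inner (z from 0 to 4): 368r.
Middle (r from 0 to 6): 6624.
Outer (θ from 0 to 2π): 13248π.

Therefore ∯_{∂V} F · n dS = 13248π.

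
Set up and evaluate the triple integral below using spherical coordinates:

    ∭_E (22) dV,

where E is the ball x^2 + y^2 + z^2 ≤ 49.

In spherical coordinates, x = ρ sin(φ) cos(θ), y = ρ sin(φ) sin(θ), z = ρ cos(φ), and dV = ρ^2 sin(φ) dρ dφ dθ.

The integrand becomes 22, so

    ∭_E (22) dV = ∫_{0}^{2π} ∫_{0}^{π} ∫_{0}^{7} (22) · ρ^2 sin(φ) dρ dφ dθ.

Inner (ρ): 7546sin(φ)/3.
Middle (φ): 15092/3.
Outer (θ): 30184π/3.

Therefore the triple integral equals 30184π/3.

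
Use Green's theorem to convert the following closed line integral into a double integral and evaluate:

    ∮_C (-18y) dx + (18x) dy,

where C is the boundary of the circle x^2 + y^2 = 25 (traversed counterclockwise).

Green's theorem converts the closed line integral into a double integral over the enclosed region D:

    ∮_C P dx + Q dy = ∬_D (∂Q/∂x - ∂P/∂y) dA.

Here P = -18y, Q = 18x, so

    ∂Q/∂x = 18,    ∂P/∂y = -18,
    ∂Q/∂x - ∂P/∂y = 36.

D is the region x^2 + y^2 ≤ 25. Evaluating the double integral:

In polar coordinates (x = r cos θ, y = r sin θ, dA = r dr dθ) the integrand becomes 36, so

    ∬_D (36) dA = ∫_0^{2π} ∫_0^{5} (36) · r dr dθ.

Inner (r from 0 to 5): 450.
Outer (θ from 0 to 2π): 900π.

Therefore ∮_C P dx + Q dy = 900π.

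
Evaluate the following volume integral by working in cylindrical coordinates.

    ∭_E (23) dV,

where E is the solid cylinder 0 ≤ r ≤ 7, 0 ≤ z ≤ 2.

In cylindrical coordinates, x = r cos(θ), y = r sin(θ), z = z, and dV = r dr dθ dz.

The integrand becomes 23, so

    ∭_E (23) dV = ∫_{0}^{2π} ∫_{0}^{7} ∫_{0}^{2} (23) · r dz dr dθ.

Inner (z): 46r.
Middle (r from 0 to 7): 1127.
Outer (θ): 2254π.

Therefore the triple integral equals 2254π.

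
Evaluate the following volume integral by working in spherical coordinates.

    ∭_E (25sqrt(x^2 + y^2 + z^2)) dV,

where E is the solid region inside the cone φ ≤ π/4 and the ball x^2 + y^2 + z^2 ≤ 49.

In spherical coordinates, x = ρ sin(φ) cos(θ), y = ρ sin(φ) sin(θ), z = ρ cos(φ), and dV = ρ^2 sin(φ) dρ dφ dθ.

The integrand becomes 25ρ, so

    ∭_E (25sqrt(x^2 + y^2 + z^2)) dV = ∫_{0}^{2π} ∫_{0}^{π/4} ∫_{0}^{7} (25ρ) · ρ^2 sin(φ) dρ dφ dθ.

Inner (ρ): 60025sin(φ)/4.
Middle (φ): 60025/4 - 60025sqrt(2)/8.
Outer (θ): 60025π (2 - sqrt(2))/4.

Therefore the triple integral equals 60025π (2 - sqrt(2))/4.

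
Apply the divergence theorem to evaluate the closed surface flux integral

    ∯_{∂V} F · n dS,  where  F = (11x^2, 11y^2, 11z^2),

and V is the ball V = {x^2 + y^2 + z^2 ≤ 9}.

By the divergence theorem,

    ∯_{∂V} F · n dS = ∭_V (∇ · F) dV.

Compute the divergence:
    ∇ · F = ∂F_x/∂x + ∂F_y/∂y + ∂F_z/∂z = 22x + 22y + 22z.

In spherical coordinates, x = ρ sin(φ) cos(θ), y = ρ sin(φ) sin(θ), z = ρ cos(φ), dV = ρ^2 sin(φ) dρ dφ dθ, with 0 ≤ ρ ≤ 3, 0 ≤ φ ≤ π, 0 ≤ θ ≤ 2π.

The integrand, after substitution and multiplying by the volume element, becomes (22ρ (sqrt(2)sin(φ)sin(θ + π/4) + cos(φ))) · ρ^2 sin(φ), so

    ∭_V (∇·F) dV = ∫_0^{2π} ∫_0^{π} ∫_0^{3} (22ρ (sqrt(2)sin(φ)sin(θ + π/4) + cos(φ))) · ρ^2 sin(φ) dρ dφ dθ.

Inner (ρ from 0 to 3): 891(sqrt(2)sin(φ)sin(θ + π/4) + cos(φ))sin(φ)/2.
Middle (φ from 0 to π): 891sqrt(2)π sin(θ + π/4)/4.
Outer (θ from 0 to 2π): 0.

Therefore ∯_{∂V} F · n dS = 0.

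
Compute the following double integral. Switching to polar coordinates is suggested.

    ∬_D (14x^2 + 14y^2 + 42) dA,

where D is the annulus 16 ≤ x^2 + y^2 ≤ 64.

The region D is 4 ≤ r ≤ 8, 0 ≤ θ ≤ 2π in polar coordinates, where x = r cos(θ), y = r sin(θ), and dA = r dr dθ.

Under the substitution, the integrand becomes 14r^2 + 42, so

    ∬_D (14x^2 + 14y^2 + 42) dA = ∫_{0}^{2π} ∫_{4}^{8} (14r^2 + 42) · r dr dθ.

Inner integral (in r): ∫_{4}^{8} (14r^2 + 42) · r dr = 14448.

Outer integral (in θ): ∫_{0}^{2π} (14448) dθ = 28896π.

Therefore ∬_D (14x^2 + 14y^2 + 42) dA = 28896π.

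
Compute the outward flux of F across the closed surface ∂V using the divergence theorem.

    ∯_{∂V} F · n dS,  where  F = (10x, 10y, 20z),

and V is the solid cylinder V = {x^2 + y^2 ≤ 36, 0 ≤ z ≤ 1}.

By the divergence theorem,

    ∯_{∂V} F · n dS = ∭_V (∇ · F) dV.

Compute the divergence:
    ∇ · F = ∂F_x/∂x + ∂F_y/∂y + ∂F_z/∂z = 10 + 10 + 20 = 40.

In cylindrical coordinates, x = r cos(θ), y = r sin(θ), z = z, dV = r dr dθ dz, with 0 ≤ r ≤ 6, 0 ≤ θ ≤ 2π, 0 ≤ z ≤ 1.

The integrand, after substitution and multiplying by the volume element, becomes (40) · r, so

    ∭_V (∇·F) dV = ∫_0^{2π} ∫_0^{6} ∫_0^{1} (40) · r dz dr dθ.

Inner (z from 0 to 1): 40r.
Middle (r from 0 to 6): 720.
Outer (θ from 0 to 2π): 1440π.

Therefore ∯_{∂V} F · n dS = 1440π.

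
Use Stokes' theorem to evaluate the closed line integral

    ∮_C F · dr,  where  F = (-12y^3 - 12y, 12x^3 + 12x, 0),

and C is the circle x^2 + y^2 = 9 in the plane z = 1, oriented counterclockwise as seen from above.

Let S be the flat disk x^2 + y^2 ≤ 9 in the plane z = 1, with upward unit normal n̂ = ẑ. By Stokes' theorem,

    ∮_C F · dr = ∬_S (∇ × F) · n̂ dS = ∬_D (curl F)_z dA,

where D is the disk x^2 + y^2 ≤ 9.

Compute the curl of F = (-12y^3 - 12y, 12x^3 + 12x, 0):
    (∇ × F)_x = ∂F_z/∂y - ∂F_y/∂z = 0,
    (∇ × F)_y = ∂F_x/∂z - ∂F_z/∂x = 0,
    (∇ × F)_z = ∂F_y/∂x - ∂F_x/∂y = 36x^2 + 36y^2 + 24.

On z = 1, (curl F)_z = 36x^2 + 36y^2 + 24.

Convert to polar (x = r cos θ, y = r sin θ, dA = r dr dθ); the integrand becomes 36r^2 + 24, so

    ∬_D (curl F)_z dA = ∫_0^{2π} ∫_0^{3} (36r^2 + 24) · r dr dθ.

Inner (r from 0 to 3): 837.
Outer (θ from 0 to 2π): 1674π.

Therefore ∮_C F · dr = 1674π.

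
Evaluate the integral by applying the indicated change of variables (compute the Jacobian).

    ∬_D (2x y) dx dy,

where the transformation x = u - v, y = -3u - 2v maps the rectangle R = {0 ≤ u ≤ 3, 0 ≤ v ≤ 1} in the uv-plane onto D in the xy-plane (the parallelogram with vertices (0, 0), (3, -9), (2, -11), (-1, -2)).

Compute the Jacobian determinant of (x, y) with respect to (u, v):

    ∂(x,y)/∂(u,v) = | 1  -1 | = (1)(-2) - (-1)(-3) = -5.
                   | -3  -2 |

Its absolute value is |J| = 5 (the area scaling factor).

Substituting x = u - v, y = -3u - 2v into the integrand,

    2x y → -6u^2 + 2u v + 4v^2,

so the integral becomes

    ∬_R (-6u^2 + 2u v + 4v^2) · |J| du dv = ∫_0^3 ∫_0^1 (-30u^2 + 10u v + 20v^2) dv du.

Inner (v): -30u^2 + 5u + 20/3.
Outer (u): -455/2.

Therefore ∬_D (2x y) dx dy = -455/2.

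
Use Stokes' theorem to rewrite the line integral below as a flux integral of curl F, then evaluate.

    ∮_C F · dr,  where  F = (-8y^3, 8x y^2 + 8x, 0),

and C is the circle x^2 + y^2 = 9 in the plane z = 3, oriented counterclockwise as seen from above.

Let S be the flat disk x^2 + y^2 ≤ 9 in the plane z = 3, with upward unit normal n̂ = ẑ. By Stokes' theorem,

    ∮_C F · dr = ∬_S (∇ × F) · n̂ dS = ∬_D (curl F)_z dA,

where D is the disk x^2 + y^2 ≤ 9.

Compute the curl of F = (-8y^3, 8x y^2 + 8x, 0):
    (∇ × F)_x = ∂F_z/∂y - ∂F_y/∂z = 0,
    (∇ × F)_y = ∂F_x/∂z - ∂F_z/∂x = 0,
    (∇ × F)_z = ∂F_y/∂x - ∂F_x/∂y = 32y^2 + 8.

On z = 3, (curl F)_z = 32y^2 + 8.

Convert to polar (x = r cos θ, y = r sin θ, dA = r dr dθ); the integrand becomes 32r^2sin(θ)^2 + 8, so

    ∬_D (curl F)_z dA = ∫_0^{2π} ∫_0^{3} (32r^2sin(θ)^2 + 8) · r dr dθ.

Inner (r from 0 to 3): 648sin(θ)^2 + 36.
Outer (θ from 0 to 2π): 720π.

Therefore ∮_C F · dr = 720π.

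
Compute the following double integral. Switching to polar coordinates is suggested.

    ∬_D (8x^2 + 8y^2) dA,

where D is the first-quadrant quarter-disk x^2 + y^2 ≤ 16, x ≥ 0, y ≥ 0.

The region D is 0 ≤ r ≤ 4, 0 ≤ θ ≤ π/2 in polar coordinates, where x = r cos(θ), y = r sin(θ), and dA = r dr dθ.

Under the substitution, the integrand becomes 8r^2, so

    ∬_D (8x^2 + 8y^2) dA = ∫_{0}^{π/2} ∫_{0}^{4} (8r^2) · r dr dθ.

Inner integral (in r): ∫_{0}^{4} (8r^2) · r dr = 512.

Outer integral (in θ): ∫_{0}^{π/2} (512) dθ = 256π.

Therefore ∬_D (8x^2 + 8y^2) dA = 256π.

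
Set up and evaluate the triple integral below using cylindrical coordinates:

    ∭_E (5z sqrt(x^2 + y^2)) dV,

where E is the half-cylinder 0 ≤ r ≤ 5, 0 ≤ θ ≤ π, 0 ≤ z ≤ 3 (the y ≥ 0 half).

In cylindrical coordinates, x = r cos(θ), y = r sin(θ), z = z, and dV = r dr dθ dz.

The integrand becomes 5r z, so

    ∭_E (5z sqrt(x^2 + y^2)) dV = ∫_{0}^{π} ∫_{0}^{5} ∫_{0}^{3} (5r z) · r dz dr dθ.

Inner (z): 45r^2/2.
Middle (r from 0 to 5): 1875/2.
Outer (θ): 1875π/2.

Therefore the triple integral equals 1875π/2.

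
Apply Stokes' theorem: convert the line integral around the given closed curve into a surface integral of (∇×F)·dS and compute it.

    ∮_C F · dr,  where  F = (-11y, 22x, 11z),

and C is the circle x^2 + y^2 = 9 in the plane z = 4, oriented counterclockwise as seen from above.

Let S be the flat disk x^2 + y^2 ≤ 9 in the plane z = 4, with upward unit normal n̂ = ẑ. By Stokes' theorem,

    ∮_C F · dr = ∬_S (∇ × F) · n̂ dS = ∬_D (curl F)_z dA,

where D is the disk x^2 + y^2 ≤ 9.

Compute the curl of F = (-11y, 22x, 11z):
    (∇ × F)_x = ∂F_z/∂y - ∂F_y/∂z = 0,
    (∇ × F)_y = ∂F_x/∂z - ∂F_z/∂x = 0,
    (∇ × F)_z = ∂F_y/∂x - ∂F_x/∂y = 33.

On z = 4, (curl F)_z = 33.

Convert to polar (x = r cos θ, y = r sin θ, dA = r dr dθ); the integrand becomes 33, so

    ∬_D (curl F)_z dA = ∫_0^{2π} ∫_0^{3} (33) · r dr dθ.

Inner (r from 0 to 3): 297/2.
Outer (θ from 0 to 2π): 297π.

Therefore ∮_C F · dr = 297π.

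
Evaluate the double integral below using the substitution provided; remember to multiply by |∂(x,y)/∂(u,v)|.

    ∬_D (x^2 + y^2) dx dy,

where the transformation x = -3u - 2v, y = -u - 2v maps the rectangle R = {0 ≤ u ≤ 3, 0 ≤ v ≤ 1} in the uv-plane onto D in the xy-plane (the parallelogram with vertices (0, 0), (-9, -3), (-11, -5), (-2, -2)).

Compute the Jacobian determinant of (x, y) with respect to (u, v):

    ∂(x,y)/∂(u,v) = | -3  -2 | = (-3)(-2) - (-2)(-1) = 4.
                   | -1  -2 |

Its absolute value is |J| = 4 (the area scaling factor).

Substituting x = -3u - 2v, y = -u - 2v into the integrand,

    x^2 + y^2 → 10u^2 + 16u v + 8v^2,

so the integral becomes

    ∬_R (10u^2 + 16u v + 8v^2) · |J| du dv = ∫_0^3 ∫_0^1 (40u^2 + 64u v + 32v^2) dv du.

Inner (v): 40u^2 + 32u + 32/3.
Outer (u): 536.

Therefore ∬_D (x^2 + y^2) dx dy = 536.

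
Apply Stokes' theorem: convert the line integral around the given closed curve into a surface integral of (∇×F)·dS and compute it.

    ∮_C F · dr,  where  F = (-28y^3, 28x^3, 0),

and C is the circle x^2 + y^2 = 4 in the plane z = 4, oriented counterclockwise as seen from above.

Let S be the flat disk x^2 + y^2 ≤ 4 in the plane z = 4, with upward unit normal n̂ = ẑ. By Stokes' theorem,

    ∮_C F · dr = ∬_S (∇ × F) · n̂ dS = ∬_D (curl F)_z dA,

where D is the disk x^2 + y^2 ≤ 4.

Compute the curl of F = (-28y^3, 28x^3, 0):
    (∇ × F)_x = ∂F_z/∂y - ∂F_y/∂z = 0,
    (∇ × F)_y = ∂F_x/∂z - ∂F_z/∂x = 0,
    (∇ × F)_z = ∂F_y/∂x - ∂F_x/∂y = 84x^2 + 84y^2.

On z = 4, (curl F)_z = 84x^2 + 84y^2.

Convert to polar (x = r cos θ, y = r sin θ, dA = r dr dθ); the integrand becomes 84r^2, so

    ∬_D (curl F)_z dA = ∫_0^{2π} ∫_0^{2} (84r^2) · r dr dθ.

Inner (r from 0 to 2): 336.
Outer (θ from 0 to 2π): 672π.

Therefore ∮_C F · dr = 672π.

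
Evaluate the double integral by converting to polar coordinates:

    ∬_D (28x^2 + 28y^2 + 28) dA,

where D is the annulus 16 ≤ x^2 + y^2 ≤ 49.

The region D is 4 ≤ r ≤ 7, 0 ≤ θ ≤ 2π in polar coordinates, where x = r cos(θ), y = r sin(θ), and dA = r dr dθ.

Under the substitution, the integrand becomes 28r^2 + 28, so

    ∬_D (28x^2 + 28y^2 + 28) dA = ∫_{0}^{2π} ∫_{4}^{7} (28r^2 + 28) · r dr dθ.

Inner integral (in r): ∫_{4}^{7} (28r^2 + 28) · r dr = 15477.

Outer integral (in θ): ∫_{0}^{2π} (15477) dθ = 30954π.

Therefore ∬_D (28x^2 + 28y^2 + 28) dA = 30954π.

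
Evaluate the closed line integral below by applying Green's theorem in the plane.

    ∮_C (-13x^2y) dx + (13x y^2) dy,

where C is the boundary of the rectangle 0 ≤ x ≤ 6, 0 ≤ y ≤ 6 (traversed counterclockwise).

Green's theorem converts the closed line integral into a double integral over the enclosed region D:

    ∮_C P dx + Q dy = ∬_D (∂Q/∂x - ∂P/∂y) dA.

Here P = -13x^2y, Q = 13x y^2, so

    ∂Q/∂x = 13y^2,    ∂P/∂y = -13x^2,
    ∂Q/∂x - ∂P/∂y = 13x^2 + 13y^2.

D is the region 0 ≤ x ≤ 6, 0 ≤ y ≤ 6. Evaluating the double integral:

    ∬_D (13x^2 + 13y^2) dA = ∫_0^{6} ∫_0^{6} (13x^2 + 13y^2) dy dx.

Inner (y from 0 to 6): 78x^2 + 936.
Outer (x from 0 to 6): 11232.

Therefore ∮_C P dx + Q dy = 11232.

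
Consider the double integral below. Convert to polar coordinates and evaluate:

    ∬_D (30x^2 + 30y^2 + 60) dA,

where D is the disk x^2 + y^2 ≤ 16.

The region D is 0 ≤ r ≤ 4, 0 ≤ θ ≤ 2π in polar coordinates, where x = r cos(θ), y = r sin(θ), and dA = r dr dθ.

Under the substitution, the integrand becomes 30r^2 + 60, so

    ∬_D (30x^2 + 30y^2 + 60) dA = ∫_{0}^{2π} ∫_{0}^{4} (30r^2 + 60) · r dr dθ.

Inner integral (in r): ∫_{0}^{4} (30r^2 + 60) · r dr = 2400.

Outer integral (in θ): ∫_{0}^{2π} (2400) dθ = 4800π.

Therefore ∬_D (30x^2 + 30y^2 + 60) dA = 4800π.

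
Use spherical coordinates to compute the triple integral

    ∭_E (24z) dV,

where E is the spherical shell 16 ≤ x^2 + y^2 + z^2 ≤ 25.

In spherical coordinates, x = ρ sin(φ) cos(θ), y = ρ sin(φ) sin(θ), z = ρ cos(φ), and dV = ρ^2 sin(φ) dρ dφ dθ.

The integrand becomes 24ρ cos(φ), so

    ∭_E (24z) dV = ∫_{0}^{2π} ∫_{0}^{π} ∫_{4}^{5} (24ρ cos(φ)) · ρ^2 sin(φ) dρ dφ dθ.

Inner (ρ): 1107sin(2φ).
Middle (φ): 0.
Outer (θ): 0.

Therefore the triple integral equals 0.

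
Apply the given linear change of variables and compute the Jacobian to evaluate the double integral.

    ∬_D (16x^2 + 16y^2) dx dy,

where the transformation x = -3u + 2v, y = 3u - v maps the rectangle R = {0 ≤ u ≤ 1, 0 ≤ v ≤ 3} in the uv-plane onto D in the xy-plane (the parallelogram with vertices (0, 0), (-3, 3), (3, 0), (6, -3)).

Compute the Jacobian determinant of (x, y) with respect to (u, v):

    ∂(x,y)/∂(u,v) = | -3  2 | = (-3)(-1) - (2)(3) = -3.
                   | 3  -1 |

Its absolute value is |J| = 3 (the area scaling factor).

Substituting x = -3u + 2v, y = 3u - v into the integrand,

    16x^2 + 16y^2 → 288u^2 - 288u v + 80v^2,

so the integral becomes

    ∬_R (288u^2 - 288u v + 80v^2) · |J| du dv = ∫_0^1 ∫_0^3 (864u^2 - 864u v + 240v^2) dv du.

Inner (v): 2592u^2 - 3888u + 2160.
Outer (u): 1080.

Therefore ∬_D (16x^2 + 16y^2) dx dy = 1080.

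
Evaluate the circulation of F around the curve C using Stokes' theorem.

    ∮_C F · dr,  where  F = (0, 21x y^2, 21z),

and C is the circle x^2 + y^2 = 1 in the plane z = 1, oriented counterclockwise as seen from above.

Let S be the flat disk x^2 + y^2 ≤ 1 in the plane z = 1, with upward unit normal n̂ = ẑ. By Stokes' theorem,

    ∮_C F · dr = ∬_S (∇ × F) · n̂ dS = ∬_D (curl F)_z dA,

where D is the disk x^2 + y^2 ≤ 1.

Compute the curl of F = (0, 21x y^2, 21z):
    (∇ × F)_x = ∂F_z/∂y - ∂F_y/∂z = 0,
    (∇ × F)_y = ∂F_x/∂z - ∂F_z/∂x = 0,
    (∇ × F)_z = ∂F_y/∂x - ∂F_x/∂y = 21y^2.

On z = 1, (curl F)_z = 21y^2.

Convert to polar (x = r cos θ, y = r sin θ, dA = r dr dθ); the integrand becomes 21r^2sin(θ)^2, so

    ∬_D (curl F)_z dA = ∫_0^{2π} ∫_0^{1} (21r^2sin(θ)^2) · r dr dθ.

Inner (r from 0 to 1): 21sin(θ)^2/4.
Outer (θ from 0 to 2π): 21π/4.

Therefore ∮_C F · dr = 21π/4.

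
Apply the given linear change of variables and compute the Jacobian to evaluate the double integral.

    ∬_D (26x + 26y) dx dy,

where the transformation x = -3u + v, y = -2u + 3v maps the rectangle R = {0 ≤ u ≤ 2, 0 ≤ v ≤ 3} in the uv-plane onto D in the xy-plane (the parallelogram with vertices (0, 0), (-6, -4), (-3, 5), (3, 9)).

Compute the Jacobian determinant of (x, y) with respect to (u, v):

    ∂(x,y)/∂(u,v) = | -3  1 | = (-3)(3) - (1)(-2) = -7.
                   | -2  3 |

Its absolute value is |J| = 7 (the area scaling factor).

Substituting x = -3u + v, y = -2u + 3v into the integrand,

    26x + 26y → -130u + 104v,

so the integral becomes

    ∬_R (-130u + 104v) · |J| du dv = ∫_0^2 ∫_0^3 (-910u + 728v) dv du.

Inner (v): 3276 - 2730u.
Outer (u): 1092.

Therefore ∬_D (26x + 26y) dx dy = 1092.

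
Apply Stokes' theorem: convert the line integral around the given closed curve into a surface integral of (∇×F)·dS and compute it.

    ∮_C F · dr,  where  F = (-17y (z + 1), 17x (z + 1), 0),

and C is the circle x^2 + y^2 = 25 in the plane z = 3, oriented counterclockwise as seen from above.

Let S be the flat disk x^2 + y^2 ≤ 25 in the plane z = 3, with upward unit normal n̂ = ẑ. By Stokes' theorem,

    ∮_C F · dr = ∬_S (∇ × F) · n̂ dS = ∬_D (curl F)_z dA,

where D is the disk x^2 + y^2 ≤ 25.

Compute the curl of F = (-17y (z + 1), 17x (z + 1), 0):
    (∇ × F)_x = ∂F_z/∂y - ∂F_y/∂z = -17x,
    (∇ × F)_y = ∂F_x/∂z - ∂F_z/∂x = -17y,
    (∇ × F)_z = ∂F_y/∂x - ∂F_x/∂y = 34z + 34.

On z = 3, (curl F)_z = 136.

Convert to polar (x = r cos θ, y = r sin θ, dA = r dr dθ); the integrand becomes 136, so

    ∬_D (curl F)_z dA = ∫_0^{2π} ∫_0^{5} (136) · r dr dθ.

Inner (r from 0 to 5): 1700.
Outer (θ from 0 to 2π): 3400π.

Therefore ∮_C F · dr = 3400π.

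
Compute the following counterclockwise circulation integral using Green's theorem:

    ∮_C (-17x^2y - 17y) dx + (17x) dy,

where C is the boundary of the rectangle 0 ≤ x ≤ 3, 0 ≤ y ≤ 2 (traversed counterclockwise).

Green's theorem converts the closed line integral into a double integral over the enclosed region D:

    ∮_C P dx + Q dy = ∬_D (∂Q/∂x - ∂P/∂y) dA.

Here P = -17x^2y - 17y, Q = 17x, so

    ∂Q/∂x = 17,    ∂P/∂y = -17x^2 - 17,
    ∂Q/∂x - ∂P/∂y = 17x^2 + 34.

D is the region 0 ≤ x ≤ 3, 0 ≤ y ≤ 2. Evaluating the double integral:

    ∬_D (17x^2 + 34) dA = ∫_0^{3} ∫_0^{2} (17x^2 + 34) dy dx.

Inner (y from 0 to 2): 34x^2 + 68.
Outer (x from 0 to 3): 510.

Therefore ∮_C P dx + Q dy = 510.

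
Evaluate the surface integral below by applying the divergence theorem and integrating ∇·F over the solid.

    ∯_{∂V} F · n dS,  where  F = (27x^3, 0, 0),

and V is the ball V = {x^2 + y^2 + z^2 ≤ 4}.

By the divergence theorem,

    ∯_{∂V} F · n dS = ∭_V (∇ · F) dV.

Compute the divergence:
    ∇ · F = ∂F_x/∂x + ∂F_y/∂y + ∂F_z/∂z = 81x^2 + 0 + 0 = 81x^2.

In spherical coordinates, x = ρ sin(φ) cos(θ), y = ρ sin(φ) sin(θ), z = ρ cos(φ), dV = ρ^2 sin(φ) dρ dφ dθ, with 0 ≤ ρ ≤ 2, 0 ≤ φ ≤ π, 0 ≤ θ ≤ 2π.

The integrand, after substitution and multiplying by the volume element, becomes (81ρ^2sin(φ)^2cos(θ)^2) · ρ^2 sin(φ), so

    ∭_V (∇·F) dV = ∫_0^{2π} ∫_0^{π} ∫_0^{2} (81ρ^2sin(φ)^2cos(θ)^2) · ρ^2 sin(φ) dρ dφ dθ.

Inner (ρ from 0 to 2): 2592sin(φ)^3cos(θ)^2/5.
Middle (φ from 0 to π): 3456cos(θ)^2/5.
Outer (θ from 0 to 2π): 3456π/5.

Therefore ∯_{∂V} F · n dS = 3456π/5.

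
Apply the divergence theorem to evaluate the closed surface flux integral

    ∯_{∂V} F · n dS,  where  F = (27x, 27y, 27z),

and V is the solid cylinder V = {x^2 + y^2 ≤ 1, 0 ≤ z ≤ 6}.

By the divergence theorem,

    ∯_{∂V} F · n dS = ∭_V (∇ · F) dV.

Compute the divergence:
    ∇ · F = ∂F_x/∂x + ∂F_y/∂y + ∂F_z/∂z = 27 + 27 + 27 = 81.

In cylindrical coordinates, x = r cos(θ), y = r sin(θ), z = z, dV = r dr dθ dz, with 0 ≤ r ≤ 1, 0 ≤ θ ≤ 2π, 0 ≤ z ≤ 6.

The integrand, after substitution and multiplying by the volume element, becomes (81) · r, so

    ∭_V (∇·F) dV = ∫_0^{2π} ∫_0^{1} ∫_0^{6} (81) · r dz dr dθ.

Inner (z from 0 to 6): 486r.
Middle (r from 0 to 1): 243.
Outer (θ from 0 to 2π): 486π.

Therefore ∯_{∂V} F · n dS = 486π.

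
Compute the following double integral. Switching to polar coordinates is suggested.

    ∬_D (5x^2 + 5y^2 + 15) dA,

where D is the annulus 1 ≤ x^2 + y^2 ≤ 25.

The region D is 1 ≤ r ≤ 5, 0 ≤ θ ≤ 2π in polar coordinates, where x = r cos(θ), y = r sin(θ), and dA = r dr dθ.

Under the substitution, the integrand becomes 5r^2 + 15, so

    ∬_D (5x^2 + 5y^2 + 15) dA = ∫_{0}^{2π} ∫_{1}^{5} (5r^2 + 15) · r dr dθ.

Inner integral (in r): ∫_{1}^{5} (5r^2 + 15) · r dr = 960.

Outer integral (in θ): ∫_{0}^{2π} (960) dθ = 1920π.

Therefore ∬_D (5x^2 + 5y^2 + 15) dA = 1920π.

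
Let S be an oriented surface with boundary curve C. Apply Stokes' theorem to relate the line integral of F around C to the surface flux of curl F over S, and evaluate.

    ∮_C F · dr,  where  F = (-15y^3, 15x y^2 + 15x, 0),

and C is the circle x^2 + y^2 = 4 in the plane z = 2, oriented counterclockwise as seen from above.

Let S be the flat disk x^2 + y^2 ≤ 4 in the plane z = 2, with upward unit normal n̂ = ẑ. By Stokes' theorem,

    ∮_C F · dr = ∬_S (∇ × F) · n̂ dS = ∬_D (curl F)_z dA,

where D is the disk x^2 + y^2 ≤ 4.

Compute the curl of F = (-15y^3, 15x y^2 + 15x, 0):
    (∇ × F)_x = ∂F_z/∂y - ∂F_y/∂z = 0,
    (∇ × F)_y = ∂F_x/∂z - ∂F_z/∂x = 0,
    (∇ × F)_z = ∂F_y/∂x - ∂F_x/∂y = 60y^2 + 15.

On z = 2, (curl F)_z = 60y^2 + 15.

Convert to polar (x = r cos θ, y = r sin θ, dA = r dr dθ); the integrand becomes 60r^2sin(θ)^2 + 15, so

    ∬_D (curl F)_z dA = ∫_0^{2π} ∫_0^{2} (60r^2sin(θ)^2 + 15) · r dr dθ.

Inner (r from 0 to 2): 240sin(θ)^2 + 30.
Outer (θ from 0 to 2π): 300π.

Therefore ∮_C F · dr = 300π.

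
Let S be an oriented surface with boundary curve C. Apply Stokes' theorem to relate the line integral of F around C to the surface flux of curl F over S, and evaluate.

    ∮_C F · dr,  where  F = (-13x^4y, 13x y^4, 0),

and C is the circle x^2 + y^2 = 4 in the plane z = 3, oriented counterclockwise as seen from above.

Let S be the flat disk x^2 + y^2 ≤ 4 in the plane z = 3, with upward unit normal n̂ = ẑ. By Stokes' theorem,

    ∮_C F · dr = ∬_S (∇ × F) · n̂ dS = ∬_D (curl F)_z dA,

where D is the disk x^2 + y^2 ≤ 4.

Compute the curl of F = (-13x^4y, 13x y^4, 0):
    (∇ × F)_x = ∂F_z/∂y - ∂F_y/∂z = 0,
    (∇ × F)_y = ∂F_x/∂z - ∂F_z/∂x = 0,
    (∇ × F)_z = ∂F_y/∂x - ∂F_x/∂y = 13x^4 + 13y^4.

On z = 3, (curl F)_z = 13x^4 + 13y^4.

Convert to polar (x = r cos θ, y = r sin θ, dA = r dr dθ); the integrand becomes 13r^4(sin(θ)^4 + cos(θ)^4), so

    ∬_D (curl F)_z dA = ∫_0^{2π} ∫_0^{2} (13r^4(sin(θ)^4 + cos(θ)^4)) · r dr dθ.

Inner (r from 0 to 2): 416sin(θ)^4/3 + 416cos(θ)^4/3.
Outer (θ from 0 to 2π): 208π.

Therefore ∮_C F · dr = 208π.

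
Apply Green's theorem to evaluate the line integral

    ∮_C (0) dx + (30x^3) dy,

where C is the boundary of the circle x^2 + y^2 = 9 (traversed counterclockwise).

Green's theorem converts the closed line integral into a double integral over the enclosed region D:

    ∮_C P dx + Q dy = ∬_D (∂Q/∂x - ∂P/∂y) dA.

Here P = 0, Q = 30x^3, so

    ∂Q/∂x = 90x^2,    ∂P/∂y = 0,
    ∂Q/∂x - ∂P/∂y = 90x^2.

D is the region x^2 + y^2 ≤ 9. Evaluating the double integral:

In polar coordinates (x = r cos θ, y = r sin θ, dA = r dr dθ) the integrand becomes 90r^2cos(θ)^2, so

    ∬_D (90x^2) dA = ∫_0^{2π} ∫_0^{3} (90r^2cos(θ)^2) · r dr dθ.

Inner (r from 0 to 3): 3645cos(θ)^2/2.
Outer (θ from 0 to 2π): 3645π/2.

Therefore ∮_C P dx + Q dy = 3645π/2.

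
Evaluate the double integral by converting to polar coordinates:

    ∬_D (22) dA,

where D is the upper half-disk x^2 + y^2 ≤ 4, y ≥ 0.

The region D is 0 ≤ r ≤ 2, 0 ≤ θ ≤ π in polar coordinates, where x = r cos(θ), y = r sin(θ), and dA = r dr dθ.

Under the substitution, the integrand becomes 22, so

    ∬_D (22) dA = ∫_{0}^{π} ∫_{0}^{2} (22) · r dr dθ.

Inner integral (in r): ∫_{0}^{2} (22) · r dr = 44.

Outer integral (in θ): ∫_{0}^{π} (44) dθ = 44π.

Therefore ∬_D (22) dA = 44π.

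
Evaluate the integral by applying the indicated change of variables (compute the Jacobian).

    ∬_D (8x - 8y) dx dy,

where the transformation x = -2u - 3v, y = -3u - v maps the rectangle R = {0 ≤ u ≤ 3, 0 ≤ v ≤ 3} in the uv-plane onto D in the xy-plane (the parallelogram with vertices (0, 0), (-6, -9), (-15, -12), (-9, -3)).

Compute the Jacobian determinant of (x, y) with respect to (u, v):

    ∂(x,y)/∂(u,v) = | -2  -3 | = (-2)(-1) - (-3)(-3) = -7.
                   | -3  -1 |

Its absolute value is |J| = 7 (the area scaling factor).

Substituting x = -2u - 3v, y = -3u - v into the integrand,

    8x - 8y → 8u - 16v,

so the integral becomes

    ∬_R (8u - 16v) · |J| du dv = ∫_0^3 ∫_0^3 (56u - 112v) dv du.

Inner (v): 168u - 504.
Outer (u): -756.

Therefore ∬_D (8x - 8y) dx dy = -756.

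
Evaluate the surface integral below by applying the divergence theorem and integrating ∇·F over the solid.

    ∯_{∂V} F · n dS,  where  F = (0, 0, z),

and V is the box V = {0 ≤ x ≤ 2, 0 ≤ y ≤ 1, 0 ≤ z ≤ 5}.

By the divergence theorem,

    ∯_{∂V} F · n dS = ∭_V (∇ · F) dV.

Compute the divergence:
    ∇ · F = ∂F_x/∂x + ∂F_y/∂y + ∂F_z/∂z = 0 + 0 + 1 = 1.

V is a rectangular box, so dV = dx dy dz with 0 ≤ x ≤ 2, 0 ≤ y ≤ 1, 0 ≤ z ≤ 5.

Integrate (1) over V as an iterated integral:

    ∭_V (∇·F) dV = ∫_0^{2} ∫_0^{1} ∫_0^{5} (1) dz dy dx.

Inner (z from 0 to 5): 5.
Middle (y from 0 to 1): 5.
Outer (x from 0 to 2): 10.

Therefore ∯_{∂V} F · n dS = 10.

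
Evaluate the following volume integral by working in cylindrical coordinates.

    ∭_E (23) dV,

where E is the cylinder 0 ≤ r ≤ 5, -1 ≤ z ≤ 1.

In cylindrical coordinates, x = r cos(θ), y = r sin(θ), z = z, and dV = r dr dθ dz.

The integrand becomes 23, so

    ∭_E (23) dV = ∫_{0}^{2π} ∫_{0}^{5} ∫_{-1}^{1} (23) · r dz dr dθ.

Inner (z): 46r.
Middle (r from 0 to 5): 575.
Outer (θ): 1150π.

Therefore the triple integral equals 1150π.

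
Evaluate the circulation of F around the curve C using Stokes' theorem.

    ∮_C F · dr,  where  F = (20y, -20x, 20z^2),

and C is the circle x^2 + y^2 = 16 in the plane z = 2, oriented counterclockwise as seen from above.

Let S be the flat disk x^2 + y^2 ≤ 16 in the plane z = 2, with upward unit normal n̂ = ẑ. By Stokes' theorem,

    ∮_C F · dr = ∬_S (∇ × F) · n̂ dS = ∬_D (curl F)_z dA,

where D is the disk x^2 + y^2 ≤ 16.

Compute the curl of F = (20y, -20x, 20z^2):
    (∇ × F)_x = ∂F_z/∂y - ∂F_y/∂z = 0,
    (∇ × F)_y = ∂F_x/∂z - ∂F_z/∂x = 0,
    (∇ × F)_z = ∂F_y/∂x - ∂F_x/∂y = -40.

On z = 2, (curl F)_z = -40.

Convert to polar (x = r cos θ, y = r sin θ, dA = r dr dθ); the integrand becomes -40, so

    ∬_D (curl F)_z dA = ∫_0^{2π} ∫_0^{4} (-40) · r dr dθ.

Inner (r from 0 to 4): -320.
Outer (θ from 0 to 2π): -640π.

Therefore ∮_C F · dr = -640π.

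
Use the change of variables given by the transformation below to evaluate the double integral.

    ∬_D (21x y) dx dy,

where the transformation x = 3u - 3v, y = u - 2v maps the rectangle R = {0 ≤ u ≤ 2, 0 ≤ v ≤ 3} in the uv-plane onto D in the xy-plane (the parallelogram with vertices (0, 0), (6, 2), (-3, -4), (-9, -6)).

Compute the Jacobian determinant of (x, y) with respect to (u, v):

    ∂(x,y)/∂(u,v) = | 3  -3 | = (3)(-2) - (-3)(1) = -3.
                   | 1  -2 |

Its absolute value is |J| = 3 (the area scaling factor).

Substituting x = 3u - 3v, y = u - 2v into the integrand,

    21x y → 63u^2 - 189u v + 126v^2,

so the integral becomes

    ∬_R (63u^2 - 189u v + 126v^2) · |J| du dv = ∫_0^2 ∫_0^3 (189u^2 - 567u v + 378v^2) dv du.

Inner (v): 567u^2 - 5103u/2 + 3402.
Outer (u): 3213.

Therefore ∬_D (21x y) dx dy = 3213.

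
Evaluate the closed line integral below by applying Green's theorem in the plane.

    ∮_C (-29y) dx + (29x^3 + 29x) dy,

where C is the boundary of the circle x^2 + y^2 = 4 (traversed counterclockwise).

Green's theorem converts the closed line integral into a double integral over the enclosed region D:

    ∮_C P dx + Q dy = ∬_D (∂Q/∂x - ∂P/∂y) dA.

Here P = -29y, Q = 29x^3 + 29x, so

    ∂Q/∂x = 87x^2 + 29,    ∂P/∂y = -29,
    ∂Q/∂x - ∂P/∂y = 87x^2 + 58.

D is the region x^2 + y^2 ≤ 4. Evaluating the double integral:

In polar coordinates (x = r cos θ, y = r sin θ, dA = r dr dθ) the integrand becomes 87r^2cos(θ)^2 + 58, so

    ∬_D (87x^2 + 58) dA = ∫_0^{2π} ∫_0^{2} (87r^2cos(θ)^2 + 58) · r dr dθ.

Inner (r from 0 to 2): 348cos(θ)^2 + 116.
Outer (θ from 0 to 2π): 580π.

Therefore ∮_C P dx + Q dy = 580π.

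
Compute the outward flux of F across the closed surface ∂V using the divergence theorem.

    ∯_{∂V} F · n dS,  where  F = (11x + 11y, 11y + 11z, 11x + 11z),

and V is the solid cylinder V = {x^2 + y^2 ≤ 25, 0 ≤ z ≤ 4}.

By the divergence theorem,

    ∯_{∂V} F · n dS = ∭_V (∇ · F) dV.

Compute the divergence:
    ∇ · F = ∂F_x/∂x + ∂F_y/∂y + ∂F_z/∂z = 11 + 11 + 11 = 33.

In cylindrical coordinates, x = r cos(θ), y = r sin(θ), z = z, dV = r dr dθ dz, with 0 ≤ r ≤ 5, 0 ≤ θ ≤ 2π, 0 ≤ z ≤ 4.

The integrand, after substitution and multiplying by the volume element, becomes (33) · r, so

    ∭_V (∇·F) dV = ∫_0^{2π} ∫_0^{5} ∫_0^{4} (33) · r dz dr dθ.

Inner (z from 0 to 4): 132r.
Middle (r from 0 to 5): 1650.
Outer (θ from 0 to 2π): 3300π.

Therefore ∯_{∂V} F · n dS = 3300π.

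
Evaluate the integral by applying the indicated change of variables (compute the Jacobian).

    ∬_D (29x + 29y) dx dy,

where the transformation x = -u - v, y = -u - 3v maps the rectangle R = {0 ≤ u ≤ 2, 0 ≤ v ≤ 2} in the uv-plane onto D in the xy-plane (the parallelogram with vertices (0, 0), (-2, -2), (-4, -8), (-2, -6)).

Compute the Jacobian determinant of (x, y) with respect to (u, v):

    ∂(x,y)/∂(u,v) = | -1  -1 | = (-1)(-3) - (-1)(-1) = 2.
                   | -1  -3 |

Its absolute value is |J| = 2 (the area scaling factor).

Substituting x = -u - v, y = -u - 3v into the integrand,

    29x + 29y → -58u - 116v,

so the integral becomes

    ∬_R (-58u - 116v) · |J| du dv = ∫_0^2 ∫_0^2 (-116u - 232v) dv du.

Inner (v): -232u - 464.
Outer (u): -1392.

Therefore ∬_D (29x + 29y) dx dy = -1392.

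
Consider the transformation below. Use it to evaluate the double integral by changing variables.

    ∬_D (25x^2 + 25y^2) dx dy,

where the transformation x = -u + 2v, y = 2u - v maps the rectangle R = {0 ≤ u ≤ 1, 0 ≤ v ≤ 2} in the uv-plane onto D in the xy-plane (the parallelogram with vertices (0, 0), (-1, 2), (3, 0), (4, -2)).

Compute the Jacobian determinant of (x, y) with respect to (u, v):

    ∂(x,y)/∂(u,v) = | -1  2 | = (-1)(-1) - (2)(2) = -3.
                   | 2  -1 |

Its absolute value is |J| = 3 (the area scaling factor).

Substituting x = -u + 2v, y = 2u - v into the integrand,

    25x^2 + 25y^2 → 125u^2 - 200u v + 125v^2,

so the integral becomes

    ∬_R (125u^2 - 200u v + 125v^2) · |J| du dv = ∫_0^1 ∫_0^2 (375u^2 - 600u v + 375v^2) dv du.

Inner (v): 750u^2 - 1200u + 1000.
Outer (u): 650.

Therefore ∬_D (25x^2 + 25y^2) dx dy = 650.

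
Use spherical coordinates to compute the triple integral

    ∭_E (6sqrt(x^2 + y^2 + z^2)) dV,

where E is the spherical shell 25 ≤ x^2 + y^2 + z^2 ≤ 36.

In spherical coordinates, x = ρ sin(φ) cos(θ), y = ρ sin(φ) sin(θ), z = ρ cos(φ), and dV = ρ^2 sin(φ) dρ dφ dθ.

The integrand becomes 6ρ, so

    ∭_E (6sqrt(x^2 + y^2 + z^2)) dV = ∫_{0}^{2π} ∫_{0}^{π} ∫_{5}^{6} (6ρ) · ρ^2 sin(φ) dρ dφ dθ.

Inner (ρ): 2013sin(φ)/2.
Middle (φ): 2013.
Outer (θ): 4026π.

Therefore the triple integral equals 4026π.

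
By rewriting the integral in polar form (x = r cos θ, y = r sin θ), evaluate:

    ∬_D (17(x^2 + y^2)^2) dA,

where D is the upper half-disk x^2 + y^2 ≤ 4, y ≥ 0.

The region D is 0 ≤ r ≤ 2, 0 ≤ θ ≤ π in polar coordinates, where x = r cos(θ), y = r sin(θ), and dA = r dr dθ.

Under the substitution, the integrand becomes 17r^4, so

    ∬_D (17(x^2 + y^2)^2) dA = ∫_{0}^{π} ∫_{0}^{2} (17r^4) · r dr dθ.

Inner integral (in r): ∫_{0}^{2} (17r^4) · r dr = 544/3.

Outer integral (in θ): ∫_{0}^{π} (544/3) dθ = 544π/3.

Therefore ∬_D (17(x^2 + y^2)^2) dA = 544π/3.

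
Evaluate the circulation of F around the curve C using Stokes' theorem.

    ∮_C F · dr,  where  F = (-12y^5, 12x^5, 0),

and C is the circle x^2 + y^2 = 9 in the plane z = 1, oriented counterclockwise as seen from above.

Let S be the flat disk x^2 + y^2 ≤ 9 in the plane z = 1, with upward unit normal n̂ = ẑ. By Stokes' theorem,

    ∮_C F · dr = ∬_S (∇ × F) · n̂ dS = ∬_D (curl F)_z dA,

where D is the disk x^2 + y^2 ≤ 9.

Compute the curl of F = (-12y^5, 12x^5, 0):
    (∇ × F)_x = ∂F_z/∂y - ∂F_y/∂z = 0,
    (∇ × F)_y = ∂F_x/∂z - ∂F_z/∂x = 0,
    (∇ × F)_z = ∂F_y/∂x - ∂F_x/∂y = 60x^4 + 60y^4.

On z = 1, (curl F)_z = 60x^4 + 60y^4.

Convert to polar (x = r cos θ, y = r sin θ, dA = r dr dθ); the integrand becomes 60r^4(sin(θ)^4 + cos(θ)^4), so

    ∬_D (curl F)_z dA = ∫_0^{2π} ∫_0^{3} (60r^4(sin(θ)^4 + cos(θ)^4)) · r dr dθ.

Inner (r from 0 to 3): 7290sin(θ)^4 + 7290cos(θ)^4.
Outer (θ from 0 to 2π): 10935π.

Therefore ∮_C F · dr = 10935π.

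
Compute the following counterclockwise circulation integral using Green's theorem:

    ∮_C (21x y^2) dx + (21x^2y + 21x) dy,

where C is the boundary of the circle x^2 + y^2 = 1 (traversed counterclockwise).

Green's theorem converts the closed line integral into a double integral over the enclosed region D:

    ∮_C P dx + Q dy = ∬_D (∂Q/∂x - ∂P/∂y) dA.

Here P = 21x y^2, Q = 21x^2y + 21x, so

    ∂Q/∂x = 42x y + 21,    ∂P/∂y = 42x y,
    ∂Q/∂x - ∂P/∂y = 21.

D is the region x^2 + y^2 ≤ 1. Evaluating the double integral:

In polar coordinates (x = r cos θ, y = r sin θ, dA = r dr dθ) the integrand becomes 21, so

    ∬_D (21) dA = ∫_0^{2π} ∫_0^{1} (21) · r dr dθ.

Inner (r from 0 to 1): 21/2.
Outer (θ from 0 to 2π): 21π.

Therefore ∮_C P dx + Q dy = 21π.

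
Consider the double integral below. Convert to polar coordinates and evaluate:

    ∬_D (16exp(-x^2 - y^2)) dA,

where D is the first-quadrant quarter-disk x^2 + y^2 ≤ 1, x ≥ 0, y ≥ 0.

The region D is 0 ≤ r ≤ 1, 0 ≤ θ ≤ π/2 in polar coordinates, where x = r cos(θ), y = r sin(θ), and dA = r dr dθ.

Under the substitution, the integrand becomes 16exp(-r^2), so

    ∬_D (16exp(-x^2 - y^2)) dA = ∫_{0}^{π/2} ∫_{0}^{1} (16exp(-r^2)) · r dr dθ.

Inner integral (in r): ∫_{0}^{1} (16exp(-r^2)) · r dr = 8 - 8exp(-1).

Outer integral (in θ): ∫_{0}^{π/2} (8 - 8exp(-1)) dθ = -4π exp(-1) + 4π.

Therefore ∬_D (16exp(-x^2 - y^2)) dA = -4π exp(-1) + 4π.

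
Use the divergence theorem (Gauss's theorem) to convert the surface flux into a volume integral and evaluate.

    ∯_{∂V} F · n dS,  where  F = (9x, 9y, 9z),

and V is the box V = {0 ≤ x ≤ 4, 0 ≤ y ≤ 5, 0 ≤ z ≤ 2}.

By the divergence theorem,

    ∯_{∂V} F · n dS = ∭_V (∇ · F) dV.

Compute the divergence:
    ∇ · F = ∂F_x/∂x + ∂F_y/∂y + ∂F_z/∂z = 9 + 9 + 9 = 27.

V is a rectangular box, so dV = dx dy dz with 0 ≤ x ≤ 4, 0 ≤ y ≤ 5, 0 ≤ z ≤ 2.

Integrate (27) over V as an iterated integral:

    ∭_V (∇·F) dV = ∫_0^{4} ∫_0^{5} ∫_0^{2} (27) dz dy dx.

Inner (z from 0 to 2): 54.
Middle (y from 0 to 5): 270.
Outer (x from 0 to 4): 1080.

Therefore ∯_{∂V} F · n dS = 1080.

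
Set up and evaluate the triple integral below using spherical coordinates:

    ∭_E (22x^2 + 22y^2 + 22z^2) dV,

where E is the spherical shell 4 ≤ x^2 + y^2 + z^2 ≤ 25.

In spherical coordinates, x = ρ sin(φ) cos(θ), y = ρ sin(φ) sin(θ), z = ρ cos(φ), and dV = ρ^2 sin(φ) dρ dφ dθ.

The integrand becomes 22ρ^2, so

    ∭_E (22x^2 + 22y^2 + 22z^2) dV = ∫_{0}^{2π} ∫_{0}^{π} ∫_{2}^{5} (22ρ^2) · ρ^2 sin(φ) dρ dφ dθ.

Inner (ρ): 68046sin(φ)/5.
Middle (φ): 136092/5.
Outer (θ): 272184π/5.

Therefore the triple integral equals 272184π/5.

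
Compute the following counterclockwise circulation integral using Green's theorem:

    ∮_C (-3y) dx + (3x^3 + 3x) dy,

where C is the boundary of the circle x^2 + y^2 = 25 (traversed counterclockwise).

Green's theorem converts the closed line integral into a double integral over the enclosed region D:

    ∮_C P dx + Q dy = ∬_D (∂Q/∂x - ∂P/∂y) dA.

Here P = -3y, Q = 3x^3 + 3x, so

    ∂Q/∂x = 9x^2 + 3,    ∂P/∂y = -3,
    ∂Q/∂x - ∂P/∂y = 9x^2 + 6.

D is the region x^2 + y^2 ≤ 25. Evaluating the double integral:

In polar coordinates (x = r cos θ, y = r sin θ, dA = r dr dθ) the integrand becomes 9r^2cos(θ)^2 + 6, so

    ∬_D (9x^2 + 6) dA = ∫_0^{2π} ∫_0^{5} (9r^2cos(θ)^2 + 6) · r dr dθ.

Inner (r from 0 to 5): 5625cos(θ)^2/4 + 75.
Outer (θ from 0 to 2π): 6225π/4.

Therefore ∮_C P dx + Q dy = 6225π/4.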